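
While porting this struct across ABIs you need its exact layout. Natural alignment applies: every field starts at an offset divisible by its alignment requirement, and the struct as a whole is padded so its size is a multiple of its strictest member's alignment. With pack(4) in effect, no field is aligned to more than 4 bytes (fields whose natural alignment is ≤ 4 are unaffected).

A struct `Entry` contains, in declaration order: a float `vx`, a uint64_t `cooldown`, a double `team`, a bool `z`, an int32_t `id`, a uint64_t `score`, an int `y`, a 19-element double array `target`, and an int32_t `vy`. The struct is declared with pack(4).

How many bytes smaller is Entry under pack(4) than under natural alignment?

natural layout:
  @0: vx [4B, align 4] → 4
  +4 pad (align 8)
  @8: cooldown [8B, align 8] → 16
  @16: team [8B, align 8] → 24
  @24: z [1B, align 1] → 25
  +3 pad (align 4)
  @28: id [4B, align 4] → 32
  @32: score [8B, align 8] → 40
  @40: y [4B, align 4] → 44
  +4 pad (align 8)
  @48: target [152B, align 8] → 200
  @200: vy [4B, align 4] → 204
  +4 tail pad (align 8)
  size 208, align 8
packed(4) layout:
  @0: vx [4B, align 4] → 4
  @4: cooldown [8B, align 4] → 12
  @12: team [8B, align 4] → 20
  @20: z [1B, align 1] → 21
  +3 pad (align 4)
  @24: id [4B, align 4] → 28
  @28: score [8B, align 4] → 36
  @36: y [4B, align 4] → 40
  @40: target [152B, align 4] → 192
  @192: vy [4B, align 4] → 196
  size 196, align 4
208 − 196 = 12

12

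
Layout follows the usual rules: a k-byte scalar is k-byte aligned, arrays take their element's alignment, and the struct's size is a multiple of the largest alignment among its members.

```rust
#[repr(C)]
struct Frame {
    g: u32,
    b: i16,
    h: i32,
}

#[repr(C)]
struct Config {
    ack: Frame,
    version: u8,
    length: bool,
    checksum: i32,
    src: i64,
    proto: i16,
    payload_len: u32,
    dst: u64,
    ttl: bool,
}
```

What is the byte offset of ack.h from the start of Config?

8

Frame: g at 0 (size 4, align 4) → ends 4; b at 4 (size 2, align 2) → ends 6; pad 2 to align 4 for h; h at 8 (size 4, align 4) → ends 12; total 12 bytes, alignment 4
ack at 0 (size 12, align 4) → ends 12
within Frame: h at 8
0 + 8 = 8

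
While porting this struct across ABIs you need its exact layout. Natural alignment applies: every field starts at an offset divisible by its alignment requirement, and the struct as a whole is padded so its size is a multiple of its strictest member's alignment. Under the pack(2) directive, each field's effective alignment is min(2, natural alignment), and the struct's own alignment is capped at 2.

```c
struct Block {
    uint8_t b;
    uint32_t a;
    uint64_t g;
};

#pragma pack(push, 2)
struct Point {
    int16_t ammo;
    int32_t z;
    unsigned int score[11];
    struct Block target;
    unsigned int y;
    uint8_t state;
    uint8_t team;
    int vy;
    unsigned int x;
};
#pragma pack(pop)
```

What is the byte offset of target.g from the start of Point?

Block: b at 0 (size 1, align 1) → ends 1; pad 3 to align 4 for a; a at 4 (size 4, align 4) → ends 8; g at 8 (size 8, align 8) → ends 16; total 16 bytes, alignment 8
ammo at 0 (size 2, align 2) → ends 2
z at 2 (size 4, align 2) → ends 6
score at 6 (size 44, align 2) → ends 50
target at 50 (size 16, align 2) → ends 66
within Block: g at 8
50 + 8 = 58

58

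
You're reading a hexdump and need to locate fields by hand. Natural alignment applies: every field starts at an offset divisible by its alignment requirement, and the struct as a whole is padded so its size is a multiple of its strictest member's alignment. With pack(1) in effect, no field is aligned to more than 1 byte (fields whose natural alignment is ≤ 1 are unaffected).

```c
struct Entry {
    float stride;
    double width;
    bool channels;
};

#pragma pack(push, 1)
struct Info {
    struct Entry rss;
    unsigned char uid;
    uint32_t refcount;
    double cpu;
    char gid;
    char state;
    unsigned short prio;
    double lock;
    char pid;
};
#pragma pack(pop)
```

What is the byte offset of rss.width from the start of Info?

Entry: 0..4  stride  (4B, 4-aligned); 4..8  -- padding (4B); 8..16  width  (8B, 8-aligned); 16..17  channels  (1B, 1-aligned); 17..24  -- tail padding (7B); sizeof = 24, alignof = 8
0..24  rss  (24B, 1-aligned)
within Entry: width at 8
0 + 8 = 8

8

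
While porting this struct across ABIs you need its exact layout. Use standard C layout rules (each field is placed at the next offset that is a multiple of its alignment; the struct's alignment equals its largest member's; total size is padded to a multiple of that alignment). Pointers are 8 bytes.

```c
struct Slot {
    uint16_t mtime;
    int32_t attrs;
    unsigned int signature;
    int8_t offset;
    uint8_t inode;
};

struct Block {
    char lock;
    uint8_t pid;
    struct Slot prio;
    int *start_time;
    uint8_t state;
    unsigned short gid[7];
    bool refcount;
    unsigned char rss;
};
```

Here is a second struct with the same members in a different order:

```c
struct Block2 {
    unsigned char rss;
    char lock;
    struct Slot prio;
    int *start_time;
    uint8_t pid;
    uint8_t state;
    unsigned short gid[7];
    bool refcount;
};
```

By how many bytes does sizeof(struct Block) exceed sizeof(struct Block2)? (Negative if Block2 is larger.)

Slot: mtime at 0 (size 2, align 2) → ends 2; pad 2 to align 4 for attrs; attrs at 4 (size 4, align 4) → ends 8; signature at 8 (size 4, align 4) → ends 12; offset at 12 (size 1, align 1) → ends 13; inode at 13 (size 1, align 1) → ends 14; tail pad 2 to reach multiple of 4; total 16 bytes, alignment 4
lock at 0 (size 1, align 1) → ends 1
pid at 1 (size 1, align 1) → ends 2
pad 2 to align 4 for prio
prio at 4 (size 16, align 4) → ends 20
pad 4 to align 8 for start_time
start_time at 24 (size 8, align 8) → ends 32
state at 32 (size 1, align 1) → ends 33
pad 1 to align 2 for gid
gid at 34 (size 14, align 2) → ends 48
refcount at 48 (size 1, align 1) → ends 49
rss at 49 (size 1, align 1) → ends 50
tail pad 6 to reach multiple of 8
total 56 bytes, alignment 8
— Block2 —
rss at 0 (size 1, align 1) → ends 1
lock at 1 (size 1, align 1) → ends 2
pad 2 to align 4 for prio
prio at 4 (size 16, align 4) → ends 20
pad 4 to align 8 for start_time
start_time at 24 (size 8, align 8) → ends 32
pid at 32 (size 1, align 1) → ends 33
state at 33 (size 1, align 1) → ends 34
gid at 34 (size 14, align 2) → ends 48
refcount at 48 (size 1, align 1) → ends 49
tail pad 7 to reach multiple of 8
total 56 bytes, alignment 8
56 − 56 = 0

0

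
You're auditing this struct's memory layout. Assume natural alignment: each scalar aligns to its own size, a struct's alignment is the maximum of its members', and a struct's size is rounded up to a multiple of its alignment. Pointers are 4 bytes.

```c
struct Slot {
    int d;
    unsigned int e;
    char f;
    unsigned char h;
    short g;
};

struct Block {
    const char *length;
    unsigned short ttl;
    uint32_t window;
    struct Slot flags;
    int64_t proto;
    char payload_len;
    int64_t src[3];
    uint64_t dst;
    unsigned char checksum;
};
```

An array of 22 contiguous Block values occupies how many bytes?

Slot: 0..4  d  (4B, 4-aligned); 4..8  e  (4B, 4-aligned); 8..9  f  (1B, 1-aligned); 9..10  h  (1B, 1-aligned); 10..12  g  (2B, 2-aligned); sizeof = 12, alignof = 4
0..4  length  (4B, 4-aligned)
4..6  ttl  (2B, 2-aligned)
6..8  -- padding (2B)
8..12  window  (4B, 4-aligned)
12..24  flags  (12B, 4-aligned)
24..32  proto  (8B, 8-aligned)
32..33  payload_len  (1B, 1-aligned)
33..40  -- padding (7B)
40..64  src  (24B, 8-aligned)
64..72  dst  (8B, 8-aligned)
72..73  checksum  (1B, 1-aligned)
73..80  -- tail padding (7B)
sizeof = 80, alignof = 8
array of 22: 22 × 80 = 1760

1760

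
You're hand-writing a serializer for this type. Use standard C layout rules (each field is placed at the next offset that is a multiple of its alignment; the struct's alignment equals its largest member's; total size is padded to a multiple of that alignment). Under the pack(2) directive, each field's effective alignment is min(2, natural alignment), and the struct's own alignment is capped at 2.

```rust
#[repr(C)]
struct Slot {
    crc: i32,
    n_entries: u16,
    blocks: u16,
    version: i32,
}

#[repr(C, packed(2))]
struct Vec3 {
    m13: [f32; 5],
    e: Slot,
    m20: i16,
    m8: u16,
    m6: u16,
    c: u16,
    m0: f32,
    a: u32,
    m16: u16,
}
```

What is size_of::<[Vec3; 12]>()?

600

Slot: crc at 0 (size 4, align 4) → ends 4; n_entries at 4 (size 2, align 2) → ends 6; blocks at 6 (size 2, align 2) → ends 8; version at 8 (size 4, align 4) → ends 12; total 12 bytes, alignment 4
m13 at 0 (size 20, align 2) → ends 20
e at 20 (size 12, align 2) → ends 32
m20 at 32 (size 2, align 2) → ends 34
m8 at 34 (size 2, align 2) → ends 36
m6 at 36 (size 2, align 2) → ends 38
c at 38 (size 2, align 2) → ends 40
m0 at 40 (size 4, align 2) → ends 44
a at 44 (size 4, align 2) → ends 48
m16 at 48 (size 2, align 2) → ends 50
total 50 bytes, alignment 2
array of 12: 12 × 50 = 600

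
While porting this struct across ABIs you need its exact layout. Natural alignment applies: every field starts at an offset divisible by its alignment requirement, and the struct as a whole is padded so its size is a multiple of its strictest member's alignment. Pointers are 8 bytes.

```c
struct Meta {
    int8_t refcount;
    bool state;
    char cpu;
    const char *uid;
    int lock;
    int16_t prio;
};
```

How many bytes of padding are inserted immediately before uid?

0..1  refcount  (1B, 1-aligned)
1..2  state  (1B, 1-aligned)
2..3  cpu  (1B, 1-aligned)
3..8  -- padding (5B)
8..16  uid  (8B, 8-aligned)

5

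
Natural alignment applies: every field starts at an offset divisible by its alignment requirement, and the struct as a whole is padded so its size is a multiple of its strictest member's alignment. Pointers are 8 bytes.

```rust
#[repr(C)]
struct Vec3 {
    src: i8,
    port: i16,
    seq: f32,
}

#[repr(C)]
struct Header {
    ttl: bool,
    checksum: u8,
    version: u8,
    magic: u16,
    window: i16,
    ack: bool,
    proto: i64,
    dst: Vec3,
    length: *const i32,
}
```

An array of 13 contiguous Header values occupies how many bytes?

Vec3: 0..1  src  (1B, 1-aligned); 1..2  -- padding (1B); 2..4  port  (2B, 2-aligned); 4..8  seq  (4B, 4-aligned); sizeof = 8, alignof = 4
0..1  ttl  (1B, 1-aligned)
1..2  checksum  (1B, 1-aligned)
2..3  version  (1B, 1-aligned)
3..4  -- padding (1B)
4..6  magic  (2B, 2-aligned)
6..8  window  (2B, 2-aligned)
8..9  ack  (1B, 1-aligned)
9..16  -- padding (7B)
16..24  proto  (8B, 8-aligned)
24..32  dst  (8B, 4-aligned)
32..40  length  (8B, 8-aligned)
sizeof = 40, alignof = 8
array of 13: 13 × 40 = 520

520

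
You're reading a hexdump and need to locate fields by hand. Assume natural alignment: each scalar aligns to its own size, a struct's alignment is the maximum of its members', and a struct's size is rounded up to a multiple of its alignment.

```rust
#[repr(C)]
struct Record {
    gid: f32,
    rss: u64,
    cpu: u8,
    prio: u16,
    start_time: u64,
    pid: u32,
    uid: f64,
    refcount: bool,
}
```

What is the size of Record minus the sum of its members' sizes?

20

gid at 0 (size 4, align 4) → ends 4
pad 4 to align 8 for rss
rss at 8 (size 8, align 8) → ends 16
cpu at 16 (size 1, align 1) → ends 17
pad 1 to align 2 for prio
prio at 18 (size 2, align 2) → ends 20
pad 4 to align 8 for start_time
start_time at 24 (size 8, align 8) → ends 32
pid at 32 (size 4, align 4) → ends 36
pad 4 to align 8 for uid
uid at 40 (size 8, align 8) → ends 48
refcount at 48 (size 1, align 1) → ends 49
tail pad 7 to reach multiple of 8
total 56 bytes, alignment 8
data bytes 36, size 56 → padding 20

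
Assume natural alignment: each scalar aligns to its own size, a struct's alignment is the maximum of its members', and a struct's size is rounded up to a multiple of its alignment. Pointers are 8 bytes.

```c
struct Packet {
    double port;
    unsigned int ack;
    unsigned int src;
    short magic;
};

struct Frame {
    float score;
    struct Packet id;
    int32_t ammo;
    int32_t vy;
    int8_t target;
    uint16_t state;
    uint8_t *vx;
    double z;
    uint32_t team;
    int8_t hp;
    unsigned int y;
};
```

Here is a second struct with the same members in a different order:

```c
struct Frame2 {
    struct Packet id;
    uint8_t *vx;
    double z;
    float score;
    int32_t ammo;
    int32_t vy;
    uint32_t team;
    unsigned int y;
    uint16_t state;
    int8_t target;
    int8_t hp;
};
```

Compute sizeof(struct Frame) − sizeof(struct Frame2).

16

Packet: @0: port [8B, align 8] → 8; @8: ack [4B, align 4] → 12; @12: src [4B, align 4] → 16; @16: magic [2B, align 2] → 18; +6 tail pad (align 8); size 24, align 8
@0: score [4B, align 4] → 4
+4 pad (align 8)
@8: id [24B, align 8] → 32
@32: ammo [4B, align 4] → 36
@36: vy [4B, align 4] → 40
@40: target [1B, align 1] → 41
+1 pad (align 2)
@42: state [2B, align 2] → 44
+4 pad (align 8)
@48: vx [8B, align 8] → 56
@56: z [8B, align 8] → 64
@64: team [4B, align 4] → 68
@68: hp [1B, align 1] → 69
+3 pad (align 4)
@72: y [4B, align 4] → 76
+4 tail pad (align 8)
size 80, align 8
— Frame2 —
@0: id [24B, align 8] → 24
@24: vx [8B, align 8] → 32
@32: z [8B, align 8] → 40
@40: score [4B, align 4] → 44
@44: ammo [4B, align 4] → 48
@48: vy [4B, align 4] → 52
@52: team [4B, align 4] → 56
@56: y [4B, align 4] → 60
@60: state [2B, align 2] → 62
@62: target [1B, align 1] → 63
@63: hp [1B, align 1] → 64
size 64, align 8
80 − 64 = 16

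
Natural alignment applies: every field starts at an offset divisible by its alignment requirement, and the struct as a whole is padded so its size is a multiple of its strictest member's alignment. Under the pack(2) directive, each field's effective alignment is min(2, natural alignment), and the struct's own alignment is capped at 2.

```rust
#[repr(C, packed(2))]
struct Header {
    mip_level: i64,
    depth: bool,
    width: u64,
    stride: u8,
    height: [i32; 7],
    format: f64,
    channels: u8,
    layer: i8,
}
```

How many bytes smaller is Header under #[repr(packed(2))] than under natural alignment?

natural layout:
  @0: mip_level [8B, align 8] → 8
  @8: depth [1B, align 1] → 9
  +7 pad (align 8)
  @16: width [8B, align 8] → 24
  @24: stride [1B, align 1] → 25
  +3 pad (align 4)
  @28: height [28B, align 4] → 56
  @56: format [8B, align 8] → 64
  @64: channels [1B, align 1] → 65
  @65: layer [1B, align 1] → 66
  +6 tail pad (align 8)
  size 72, align 8
packed(2) layout:
  @0: mip_level [8B, align 2] → 8
  @8: depth [1B, align 1] → 9
  +1 pad (align 2)
  @10: width [8B, align 2] → 18
  @18: stride [1B, align 1] → 19
  +1 pad (align 2)
  @20: height [28B, align 2] → 48
  @48: format [8B, align 2] → 56
  @56: channels [1B, align 1] → 57
  @57: layer [1B, align 1] → 58
  size 58, align 2
72 − 58 = 14

14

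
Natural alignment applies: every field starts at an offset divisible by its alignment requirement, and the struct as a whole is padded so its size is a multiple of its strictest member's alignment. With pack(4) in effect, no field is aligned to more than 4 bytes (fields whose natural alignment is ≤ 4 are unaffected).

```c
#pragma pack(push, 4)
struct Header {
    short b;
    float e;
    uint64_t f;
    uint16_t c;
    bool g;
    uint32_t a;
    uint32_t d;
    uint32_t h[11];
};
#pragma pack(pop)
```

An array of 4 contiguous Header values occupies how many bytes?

0..2  b  (2B, 2-aligned)
2..4  -- padding (2B)
4..8  e  (4B, 4-aligned)
8..16  f  (8B, 4-aligned)
16..18  c  (2B, 2-aligned)
18..19  g  (1B, 1-aligned)
19..20  -- padding (1B)
20..24  a  (4B, 4-aligned)
24..28  d  (4B, 4-aligned)
28..72  h  (44B, 4-aligned)
sizeof = 72, alignof = 4
array of 4: 4 × 72 = 288

288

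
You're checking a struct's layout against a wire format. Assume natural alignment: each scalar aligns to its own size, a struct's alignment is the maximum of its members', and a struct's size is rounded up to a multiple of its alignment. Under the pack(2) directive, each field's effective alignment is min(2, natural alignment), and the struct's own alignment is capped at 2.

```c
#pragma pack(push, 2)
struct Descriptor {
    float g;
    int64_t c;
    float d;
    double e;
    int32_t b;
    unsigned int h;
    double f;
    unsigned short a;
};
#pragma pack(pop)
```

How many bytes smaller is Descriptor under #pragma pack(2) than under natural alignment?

natural layout:
  g at 0 (size 4, align 4) → ends 4
  pad 4 to align 8 for c
  c at 8 (size 8, align 8) → ends 16
  d at 16 (size 4, align 4) → ends 20
  pad 4 to align 8 for e
  e at 24 (size 8, align 8) → ends 32
  b at 32 (size 4, align 4) → ends 36
  h at 36 (size 4, align 4) → ends 40
  f at 40 (size 8, align 8) → ends 48
  a at 48 (size 2, align 2) → ends 50
  tail pad 6 to reach multiple of 8
  total 56 bytes, alignment 8
packed(2) layout:
  g at 0 (size 4, align 2) → ends 4
  c at 4 (size 8, align 2) → ends 12
  d at 12 (size 4, align 2) → ends 16
  e at 16 (size 8, align 2) → ends 24
  b at 24 (size 4, align 2) → ends 28
  h at 28 (size 4, align 2) → ends 32
  f at 32 (size 8, align 2) → ends 40
  a at 40 (size 2, align 2) → ends 42
  total 42 bytes, alignment 2
56 − 42 = 14

14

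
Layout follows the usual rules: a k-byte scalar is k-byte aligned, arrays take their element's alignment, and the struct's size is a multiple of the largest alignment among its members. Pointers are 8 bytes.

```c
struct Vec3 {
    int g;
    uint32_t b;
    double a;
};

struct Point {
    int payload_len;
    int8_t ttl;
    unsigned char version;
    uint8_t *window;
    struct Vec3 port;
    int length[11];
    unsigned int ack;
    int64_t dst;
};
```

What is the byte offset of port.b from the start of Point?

Vec3: 0..4  g  (4B, 4-aligned); 4..8  b  (4B, 4-aligned); 8..16  a  (8B, 8-aligned); sizeof = 16, alignof = 8
0..4  payload_len  (4B, 4-aligned)
4..5  ttl  (1B, 1-aligned)
5..6  version  (1B, 1-aligned)
6..8  -- padding (2B)
8..16  window  (8B, 8-aligned)
16..32  port  (16B, 8-aligned)
within Vec3: b at 4
16 + 4 = 20

20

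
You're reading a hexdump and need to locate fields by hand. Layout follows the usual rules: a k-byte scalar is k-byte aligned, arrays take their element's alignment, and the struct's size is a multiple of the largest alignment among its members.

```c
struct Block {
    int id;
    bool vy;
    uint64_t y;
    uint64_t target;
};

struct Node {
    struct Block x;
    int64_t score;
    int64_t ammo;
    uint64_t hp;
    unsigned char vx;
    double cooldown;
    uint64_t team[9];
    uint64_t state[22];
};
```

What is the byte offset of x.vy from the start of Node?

4

Block: 0..4  id  (4B, 4-aligned); 4..5  vy  (1B, 1-aligned); 5..8  -- padding (3B); 8..16  y  (8B, 8-aligned); 16..24  target  (8B, 8-aligned); sizeof = 24, alignof = 8
0..24  x  (24B, 8-aligned)
within Block: vy at 4
0 + 4 = 4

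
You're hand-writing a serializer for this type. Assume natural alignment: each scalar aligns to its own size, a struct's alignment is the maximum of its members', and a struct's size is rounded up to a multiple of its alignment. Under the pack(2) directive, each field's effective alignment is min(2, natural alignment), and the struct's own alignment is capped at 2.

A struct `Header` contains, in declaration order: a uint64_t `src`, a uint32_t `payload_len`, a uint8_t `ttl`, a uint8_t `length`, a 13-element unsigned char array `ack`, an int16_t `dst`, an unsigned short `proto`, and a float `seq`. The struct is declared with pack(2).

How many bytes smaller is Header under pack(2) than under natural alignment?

4

natural layout:
  src at 0 (size 8, align 8) → ends 8
  payload_len at 8 (size 4, align 4) → ends 12
  ttl at 12 (size 1, align 1) → ends 13
  length at 13 (size 1, align 1) → ends 14
  ack at 14 (size 13, align 1) → ends 27
  pad 1 to align 2 for dst
  dst at 28 (size 2, align 2) → ends 30
  proto at 30 (size 2, align 2) → ends 32
  seq at 32 (size 4, align 4) → ends 36
  tail pad 4 to reach multiple of 8
  total 40 bytes, alignment 8
packed(2) layout:
  src at 0 (size 8, align 2) → ends 8
  payload_len at 8 (size 4, align 2) → ends 12
  ttl at 12 (size 1, align 1) → ends 13
  length at 13 (size 1, align 1) → ends 14
  ack at 14 (size 13, align 1) → ends 27
  pad 1 to align 2 for dst
  dst at 28 (size 2, align 2) → ends 30
  proto at 30 (size 2, align 2) → ends 32
  seq at 32 (size 4, align 2) → ends 36
  total 36 bytes, alignment 2
40 − 36 = 4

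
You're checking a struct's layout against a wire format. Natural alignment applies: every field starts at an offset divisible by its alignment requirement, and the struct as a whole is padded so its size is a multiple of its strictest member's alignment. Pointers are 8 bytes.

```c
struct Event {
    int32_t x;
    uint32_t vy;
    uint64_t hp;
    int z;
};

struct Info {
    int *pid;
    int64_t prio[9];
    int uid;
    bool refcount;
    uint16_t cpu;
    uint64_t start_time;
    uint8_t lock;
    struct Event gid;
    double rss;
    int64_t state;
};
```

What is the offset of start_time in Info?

88

Event: @0: x [4B, align 4] → 4; @4: vy [4B, align 4] → 8; @8: hp [8B, align 8] → 16; @16: z [4B, align 4] → 20; +4 tail pad (align 8); size 24, align 8
@0: pid [8B, align 8] → 8
@8: prio [72B, align 8] → 80
@80: uid [4B, align 4] → 84
@84: refcount [1B, align 1] → 85
+1 pad (align 2)
@86: cpu [2B, align 2] → 88
@88: start_time [8B, align 8] → 96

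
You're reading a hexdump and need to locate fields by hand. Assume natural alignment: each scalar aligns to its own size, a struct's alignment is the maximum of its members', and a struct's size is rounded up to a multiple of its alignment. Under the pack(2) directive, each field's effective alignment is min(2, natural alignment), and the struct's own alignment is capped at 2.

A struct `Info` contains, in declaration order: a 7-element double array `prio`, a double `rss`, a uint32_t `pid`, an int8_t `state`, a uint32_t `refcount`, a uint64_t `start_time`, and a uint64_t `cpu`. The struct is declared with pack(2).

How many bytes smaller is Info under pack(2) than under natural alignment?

natural layout:
  prio at 0 (size 56, align 8) → ends 56
  rss at 56 (size 8, align 8) → ends 64
  pid at 64 (size 4, align 4) → ends 68
  state at 68 (size 1, align 1) → ends 69
  pad 3 to align 4 for refcount
  refcount at 72 (size 4, align 4) → ends 76
  pad 4 to align 8 for start_time
  start_time at 80 (size 8, align 8) → ends 88
  cpu at 88 (size 8, align 8) → ends 96
  total 96 bytes, alignment 8
packed(2) layout:
  prio at 0 (size 56, align 2) → ends 56
  rss at 56 (size 8, align 2) → ends 64
  pid at 64 (size 4, align 2) → ends 68
  state at 68 (size 1, align 1) → ends 69
  pad 1 to align 2 for refcount
  refcount at 70 (size 4, align 2) → ends 74
  start_time at 74 (size 8, align 2) → ends 82
  cpu at 82 (size 8, align 2) → ends 90
  total 90 bytes, alignment 2
96 − 90 = 6

6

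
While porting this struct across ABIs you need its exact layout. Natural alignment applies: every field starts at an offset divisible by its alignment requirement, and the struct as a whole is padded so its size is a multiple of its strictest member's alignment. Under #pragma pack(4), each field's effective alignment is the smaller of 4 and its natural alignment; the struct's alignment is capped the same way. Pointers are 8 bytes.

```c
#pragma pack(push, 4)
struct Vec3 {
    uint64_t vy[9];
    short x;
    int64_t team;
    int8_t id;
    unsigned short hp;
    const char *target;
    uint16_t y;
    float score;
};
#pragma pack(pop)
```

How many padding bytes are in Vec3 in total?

vy at 0 (size 72, align 4) → ends 72
x at 72 (size 2, align 2) → ends 74
pad 2 to align 4 for team
team at 76 (size 8, align 4) → ends 84
id at 84 (size 1, align 1) → ends 85
pad 1 to align 2 for hp
hp at 86 (size 2, align 2) → ends 88
target at 88 (size 8, align 4) → ends 96
y at 96 (size 2, align 2) → ends 98
pad 2 to align 4 for score
score at 100 (size 4, align 4) → ends 104
total 104 bytes, alignment 4
data bytes 99, size 104 → padding 5

5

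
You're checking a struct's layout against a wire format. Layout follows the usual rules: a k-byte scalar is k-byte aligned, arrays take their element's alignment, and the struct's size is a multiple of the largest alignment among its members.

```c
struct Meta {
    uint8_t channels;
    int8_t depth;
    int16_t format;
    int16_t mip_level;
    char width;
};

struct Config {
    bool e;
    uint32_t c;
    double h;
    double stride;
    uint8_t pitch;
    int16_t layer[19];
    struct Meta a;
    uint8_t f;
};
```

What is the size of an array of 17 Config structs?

1360

Meta: 0..1  channels  (1B, 1-aligned); 1..2  depth  (1B, 1-aligned); 2..4  format  (2B, 2-aligned); 4..6  mip_level  (2B, 2-aligned); 6..7  width  (1B, 1-aligned); 7..8  -- tail padding (1B); sizeof = 8, alignof = 2
0..1  e  (1B, 1-aligned)
1..4  -- padding (3B)
4..8  c  (4B, 4-aligned)
8..16  h  (8B, 8-aligned)
16..24  stride  (8B, 8-aligned)
24..25  pitch  (1B, 1-aligned)
25..26  -- padding (1B)
26..64  layer  (38B, 2-aligned)
64..72  a  (8B, 2-aligned)
72..73  f  (1B, 1-aligned)
73..80  -- tail padding (7B)
sizeof = 80, alignof = 8
array of 17: 17 × 80 = 1360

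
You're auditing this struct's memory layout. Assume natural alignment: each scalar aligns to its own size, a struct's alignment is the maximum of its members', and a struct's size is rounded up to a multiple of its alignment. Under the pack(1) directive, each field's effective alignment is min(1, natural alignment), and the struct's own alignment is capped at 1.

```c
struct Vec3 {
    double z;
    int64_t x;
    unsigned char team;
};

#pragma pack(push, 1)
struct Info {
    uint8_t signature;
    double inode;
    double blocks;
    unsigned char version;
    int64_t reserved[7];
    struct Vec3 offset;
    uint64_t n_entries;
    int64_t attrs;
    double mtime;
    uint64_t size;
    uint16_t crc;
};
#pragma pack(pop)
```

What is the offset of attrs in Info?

Vec3: @0: z [8B, align 8] → 8; @8: x [8B, align 8] → 16; @16: team [1B, align 1] → 17; +7 tail pad (align 8); size 24, align 8
@0: signature [1B, align 1] → 1
@1: inode [8B, align 1] → 9
@9: blocks [8B, align 1] → 17
@17: version [1B, align 1] → 18
@18: reserved [56B, align 1] → 74
@74: offset [24B, align 1] → 98
@98: n_entries [8B, align 1] → 106
@106: attrs [8B, align 1] → 114

106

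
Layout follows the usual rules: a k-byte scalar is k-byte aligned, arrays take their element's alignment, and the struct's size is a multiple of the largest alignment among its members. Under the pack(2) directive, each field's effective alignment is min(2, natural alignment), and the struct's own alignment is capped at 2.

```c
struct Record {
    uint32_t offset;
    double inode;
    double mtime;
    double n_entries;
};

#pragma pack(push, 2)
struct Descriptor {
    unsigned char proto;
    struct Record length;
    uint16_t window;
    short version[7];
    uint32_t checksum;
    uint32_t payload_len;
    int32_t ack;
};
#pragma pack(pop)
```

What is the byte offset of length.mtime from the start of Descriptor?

Record: 0..4  offset  (4B, 4-aligned); 4..8  -- padding (4B); 8..16  inode  (8B, 8-aligned); 16..24  mtime  (8B, 8-aligned); 24..32  n_entries  (8B, 8-aligned); sizeof = 32, alignof = 8
0..1  proto  (1B, 1-aligned)
1..2  -- padding (1B)
2..34  length  (32B, 2-aligned)
within Record: mtime at 16
2 + 16 = 18

18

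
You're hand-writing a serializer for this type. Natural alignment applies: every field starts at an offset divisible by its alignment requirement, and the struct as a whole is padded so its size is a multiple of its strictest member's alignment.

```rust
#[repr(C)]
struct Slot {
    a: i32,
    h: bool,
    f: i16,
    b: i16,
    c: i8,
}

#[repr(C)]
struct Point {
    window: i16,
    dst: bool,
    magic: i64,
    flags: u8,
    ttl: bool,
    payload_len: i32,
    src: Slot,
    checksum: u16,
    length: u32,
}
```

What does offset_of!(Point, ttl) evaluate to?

17

Slot: 0..4  a  (4B, 4-aligned); 4..5  h  (1B, 1-aligned); 5..6  -- padding (1B); 6..8  f  (2B, 2-aligned); 8..10  b  (2B, 2-aligned); 10..11  c  (1B, 1-aligned); 11..12  -- tail padding (1B); sizeof = 12, alignof = 4
0..2  window  (2B, 2-aligned)
2..3  dst  (1B, 1-aligned)
3..8  -- padding (5B)
8..16  magic  (8B, 8-aligned)
16..17  flags  (1B, 1-aligned)
17..18  ttl  (1B, 1-aligned)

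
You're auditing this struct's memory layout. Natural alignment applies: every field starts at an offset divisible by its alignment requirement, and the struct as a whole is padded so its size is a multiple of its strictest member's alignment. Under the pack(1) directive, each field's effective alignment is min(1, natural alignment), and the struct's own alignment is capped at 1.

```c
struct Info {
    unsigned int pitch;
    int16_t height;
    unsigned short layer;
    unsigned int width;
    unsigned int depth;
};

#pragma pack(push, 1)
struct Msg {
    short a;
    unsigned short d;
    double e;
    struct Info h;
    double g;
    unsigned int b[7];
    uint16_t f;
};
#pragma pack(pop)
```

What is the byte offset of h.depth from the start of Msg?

24

Info: 0..4  pitch  (4B, 4-aligned); 4..6  height  (2B, 2-aligned); 6..8  layer  (2B, 2-aligned); 8..12  width  (4B, 4-aligned); 12..16  depth  (4B, 4-aligned); sizeof = 16, alignof = 4
0..2  a  (2B, 1-aligned)
2..4  d  (2B, 1-aligned)
4..12  e  (8B, 1-aligned)
12..28  h  (16B, 1-aligned)
within Info: depth at 12
12 + 12 = 24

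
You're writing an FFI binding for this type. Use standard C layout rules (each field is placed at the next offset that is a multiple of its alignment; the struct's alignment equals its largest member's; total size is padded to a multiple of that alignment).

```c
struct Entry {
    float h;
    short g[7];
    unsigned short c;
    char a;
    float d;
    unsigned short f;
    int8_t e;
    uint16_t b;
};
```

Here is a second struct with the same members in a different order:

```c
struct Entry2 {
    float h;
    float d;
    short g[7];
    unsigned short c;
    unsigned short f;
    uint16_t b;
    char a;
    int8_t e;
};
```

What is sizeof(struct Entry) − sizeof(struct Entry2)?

4

@0: h [4B, align 4] → 4
@4: g [14B, align 2] → 18
@18: c [2B, align 2] → 20
@20: a [1B, align 1] → 21
+3 pad (align 4)
@24: d [4B, align 4] → 28
@28: f [2B, align 2] → 30
@30: e [1B, align 1] → 31
+1 pad (align 2)
@32: b [2B, align 2] → 34
+2 tail pad (align 4)
size 36, align 4
— Entry2 —
@0: h [4B, align 4] → 4
@4: d [4B, align 4] → 8
@8: g [14B, align 2] → 22
@22: c [2B, align 2] → 24
@24: f [2B, align 2] → 26
@26: b [2B, align 2] → 28
@28: a [1B, align 1] → 29
@29: e [1B, align 1] → 30
+2 tail pad (align 4)
size 32, align 4
36 − 32 = 4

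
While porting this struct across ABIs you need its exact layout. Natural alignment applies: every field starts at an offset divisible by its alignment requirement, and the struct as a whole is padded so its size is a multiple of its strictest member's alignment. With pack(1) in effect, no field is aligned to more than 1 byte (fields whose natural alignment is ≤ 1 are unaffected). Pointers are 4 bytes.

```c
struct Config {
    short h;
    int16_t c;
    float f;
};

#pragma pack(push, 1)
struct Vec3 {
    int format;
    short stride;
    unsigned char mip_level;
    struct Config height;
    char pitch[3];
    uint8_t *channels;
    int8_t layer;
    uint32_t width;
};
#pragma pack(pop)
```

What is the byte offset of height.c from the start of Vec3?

Config: @0: h [2B, align 2] → 2; @2: c [2B, align 2] → 4; @4: f [4B, align 4] → 8; size 8, align 4
@0: format [4B, align 1] → 4
@4: stride [2B, align 1] → 6
@6: mip_level [1B, align 1] → 7
@7: height [8B, align 1] → 15
within Config: c at 2
7 + 2 = 9

9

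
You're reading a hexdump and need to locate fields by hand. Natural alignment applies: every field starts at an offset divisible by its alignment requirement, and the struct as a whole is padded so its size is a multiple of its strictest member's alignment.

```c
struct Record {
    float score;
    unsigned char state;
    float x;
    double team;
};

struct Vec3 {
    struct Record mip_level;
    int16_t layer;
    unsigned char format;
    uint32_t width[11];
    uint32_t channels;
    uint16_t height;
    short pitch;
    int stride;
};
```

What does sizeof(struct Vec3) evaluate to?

88 bytes

Record: score at 0 (size 4, align 4) → ends 4; state at 4 (size 1, align 1) → ends 5; pad 3 to align 4 for x; x at 8 (size 4, align 4) → ends 12; pad 4 to align 8 for team; team at 16 (size 8, align 8) → ends 24; total 24 bytes, alignment 8
mip_level at 0 (size 24, align 8) → ends 24
layer at 24 (size 2, align 2) → ends 26
format at 26 (size 1, align 1) → ends 27
pad 1 to align 4 for width
width at 28 (size 44, align 4) → ends 72
channels at 72 (size 4, align 4) → ends 76
height at 76 (size 2, align 2) → ends 78
pitch at 78 (size 2, align 2) → ends 80
stride at 80 (size 4, align 4) → ends 84
tail pad 4 to reach multiple of 8
total 88 bytes, alignment 8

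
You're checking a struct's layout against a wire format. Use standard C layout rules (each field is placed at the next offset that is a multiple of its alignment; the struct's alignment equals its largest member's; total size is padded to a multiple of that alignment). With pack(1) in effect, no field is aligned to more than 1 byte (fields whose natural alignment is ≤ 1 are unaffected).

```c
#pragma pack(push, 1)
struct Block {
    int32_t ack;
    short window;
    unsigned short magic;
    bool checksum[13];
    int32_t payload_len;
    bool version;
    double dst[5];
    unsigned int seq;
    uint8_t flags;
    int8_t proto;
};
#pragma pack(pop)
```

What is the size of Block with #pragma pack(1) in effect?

72

0..4  ack  (4B, 1-aligned)
4..6  window  (2B, 1-aligned)
6..8  magic  (2B, 1-aligned)
8..21  checksum  (13B, 1-aligned)
21..25  payload_len  (4B, 1-aligned)
25..26  version  (1B, 1-aligned)
26..66  dst  (40B, 1-aligned)
66..70  seq  (4B, 1-aligned)
70..71  flags  (1B, 1-aligned)
71..72  proto  (1B, 1-aligned)
sizeof = 72, alignof = 1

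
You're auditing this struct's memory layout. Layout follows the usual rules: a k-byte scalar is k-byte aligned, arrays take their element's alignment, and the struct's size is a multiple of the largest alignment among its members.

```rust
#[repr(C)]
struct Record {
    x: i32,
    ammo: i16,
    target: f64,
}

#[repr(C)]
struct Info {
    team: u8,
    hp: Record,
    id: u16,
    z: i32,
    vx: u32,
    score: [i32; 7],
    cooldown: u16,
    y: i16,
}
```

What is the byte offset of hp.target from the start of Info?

16

Record: 0..4  x  (4B, 4-aligned); 4..6  ammo  (2B, 2-aligned); 6..8  -- padding (2B); 8..16  target  (8B, 8-aligned); sizeof = 16, alignof = 8
0..1  team  (1B, 1-aligned)
1..8  -- padding (7B)
8..24  hp  (16B, 8-aligned)
within Record: target at 8
8 + 8 = 16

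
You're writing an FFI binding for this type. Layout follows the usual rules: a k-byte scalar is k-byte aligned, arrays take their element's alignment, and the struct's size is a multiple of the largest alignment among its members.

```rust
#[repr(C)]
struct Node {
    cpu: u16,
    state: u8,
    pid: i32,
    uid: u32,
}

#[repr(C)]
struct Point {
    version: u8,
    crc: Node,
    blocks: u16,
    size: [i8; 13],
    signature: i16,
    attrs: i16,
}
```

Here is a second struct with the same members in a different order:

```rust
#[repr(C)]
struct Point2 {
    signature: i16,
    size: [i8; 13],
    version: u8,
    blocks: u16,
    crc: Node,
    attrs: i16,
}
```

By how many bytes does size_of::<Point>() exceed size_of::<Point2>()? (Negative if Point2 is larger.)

Node: @0: cpu [2B, align 2] → 2; @2: state [1B, align 1] → 3; +1 pad (align 4); @4: pid [4B, align 4] → 8; @8: uid [4B, align 4] → 12; size 12, align 4
@0: version [1B, align 1] → 1
+3 pad (align 4)
@4: crc [12B, align 4] → 16
@16: blocks [2B, align 2] → 18
@18: size [13B, align 1] → 31
+1 pad (align 2)
@32: signature [2B, align 2] → 34
@34: attrs [2B, align 2] → 36
size 36, align 4
— Point2 —
@0: signature [2B, align 2] → 2
@2: size [13B, align 1] → 15
@15: version [1B, align 1] → 16
@16: blocks [2B, align 2] → 18
+2 pad (align 4)
@20: crc [12B, align 4] → 32
@32: attrs [2B, align 2] → 34
+2 tail pad (align 4)
size 36, align 4
36 − 36 = 0

0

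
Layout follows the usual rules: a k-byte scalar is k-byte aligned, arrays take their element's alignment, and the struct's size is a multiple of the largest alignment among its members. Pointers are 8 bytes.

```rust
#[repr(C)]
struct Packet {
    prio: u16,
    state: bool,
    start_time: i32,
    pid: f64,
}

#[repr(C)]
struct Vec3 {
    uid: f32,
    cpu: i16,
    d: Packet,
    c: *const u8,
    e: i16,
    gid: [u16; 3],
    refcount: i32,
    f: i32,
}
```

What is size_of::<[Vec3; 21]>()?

1008

Packet: prio at 0 (size 2, align 2) → ends 2; state at 2 (size 1, align 1) → ends 3; pad 1 to align 4 for start_time; start_time at 4 (size 4, align 4) → ends 8; pid at 8 (size 8, align 8) → ends 16; total 16 bytes, alignment 8
uid at 0 (size 4, align 4) → ends 4
cpu at 4 (size 2, align 2) → ends 6
pad 2 to align 8 for d
d at 8 (size 16, align 8) → ends 24
c at 24 (size 8, align 8) → ends 32
e at 32 (size 2, align 2) → ends 34
gid at 34 (size 6, align 2) → ends 40
refcount at 40 (size 4, align 4) → ends 44
f at 44 (size 4, align 4) → ends 48
total 48 bytes, alignment 8
array of 21: 21 × 48 = 1008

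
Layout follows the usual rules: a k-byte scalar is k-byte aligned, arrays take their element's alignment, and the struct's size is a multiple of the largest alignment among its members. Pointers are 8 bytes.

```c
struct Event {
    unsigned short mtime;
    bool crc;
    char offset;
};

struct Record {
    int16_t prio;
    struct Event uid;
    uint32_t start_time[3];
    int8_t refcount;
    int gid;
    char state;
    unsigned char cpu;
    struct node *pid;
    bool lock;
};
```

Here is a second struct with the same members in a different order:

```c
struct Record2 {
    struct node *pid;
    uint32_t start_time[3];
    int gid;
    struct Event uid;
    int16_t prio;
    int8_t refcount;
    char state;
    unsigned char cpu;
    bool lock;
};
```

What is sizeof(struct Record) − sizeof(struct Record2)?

8

Event: @0: mtime [2B, align 2] → 2; @2: crc [1B, align 1] → 3; @3: offset [1B, align 1] → 4; size 4, align 2
@0: prio [2B, align 2] → 2
@2: uid [4B, align 2] → 6
+2 pad (align 4)
@8: start_time [12B, align 4] → 20
@20: refcount [1B, align 1] → 21
+3 pad (align 4)
@24: gid [4B, align 4] → 28
@28: state [1B, align 1] → 29
@29: cpu [1B, align 1] → 30
+2 pad (align 8)
@32: pid [8B, align 8] → 40
@40: lock [1B, align 1] → 41
+7 tail pad (align 8)
size 48, align 8
— Record2 —
@0: pid [8B, align 8] → 8
@8: start_time [12B, align 4] → 20
@20: gid [4B, align 4] → 24
@24: uid [4B, align 2] → 28
@28: prio [2B, align 2] → 30
@30: refcount [1B, align 1] → 31
@31: state [1B, align 1] → 32
@32: cpu [1B, align 1] → 33
@33: lock [1B, align 1] → 34
+6 tail pad (align 8)
size 40, align 8
48 − 40 = 8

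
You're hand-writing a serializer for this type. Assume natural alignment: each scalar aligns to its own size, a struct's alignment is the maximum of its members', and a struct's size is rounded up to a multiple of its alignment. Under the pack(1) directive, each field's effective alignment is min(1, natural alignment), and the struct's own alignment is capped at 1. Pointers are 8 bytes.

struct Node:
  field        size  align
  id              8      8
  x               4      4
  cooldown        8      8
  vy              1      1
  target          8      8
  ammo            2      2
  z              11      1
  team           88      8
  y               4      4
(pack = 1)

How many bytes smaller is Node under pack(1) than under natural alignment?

18

natural layout:
  id at 0 (size 8, align 8) → ends 8
  x at 8 (size 4, align 4) → ends 12
  pad 4 to align 8 for cooldown
  cooldown at 16 (size 8, align 8) → ends 24
  vy at 24 (size 1, align 1) → ends 25
  pad 7 to align 8 for target
  target at 32 (size 8, align 8) → ends 40
  ammo at 40 (size 2, align 2) → ends 42
  z at 42 (size 11, align 1) → ends 53
  pad 3 to align 8 for team
  team at 56 (size 88, align 8) → ends 144
  y at 144 (size 4, align 4) → ends 148
  tail pad 4 to reach multiple of 8
  total 152 bytes, alignment 8
packed(1) layout:
  id at 0 (size 8, align 1) → ends 8
  x at 8 (size 4, align 1) → ends 12
  cooldown at 12 (size 8, align 1) → ends 20
  vy at 20 (size 1, align 1) → ends 21
  target at 21 (size 8, align 1) → ends 29
  ammo at 29 (size 2, align 1) → ends 31
  z at 31 (size 11, align 1) → ends 42
  team at 42 (size 88, align 1) → ends 130
  y at 130 (size 4, align 1) → ends 134
  total 134 bytes, alignment 1
152 − 134 = 18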